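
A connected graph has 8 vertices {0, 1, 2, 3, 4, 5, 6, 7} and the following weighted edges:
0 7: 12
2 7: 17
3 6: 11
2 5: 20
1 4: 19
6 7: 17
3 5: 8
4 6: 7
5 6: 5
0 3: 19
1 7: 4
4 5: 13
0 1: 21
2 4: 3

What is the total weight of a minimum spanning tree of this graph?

Sort edges by weight, then run Kruskal:
2 4 (3): add — endpoints in different components.
1 7 (4): add — endpoints in different components.
5 6 (5): add — endpoints in different components.
4 6 (7): add — endpoints in different components.
3 5 (8): add — endpoints in different components.
3 6 (11): skip — 3 and 6 already connected.
0 7 (12): add — endpoints in different components.
4 5 (13): skip — 4 and 5 already connected.
2 7 (17): add — endpoints in different components.
MST edges: 2 4, 1 7, 5 6, 4 6, 3 5, 0 7, 2 7; total weight 3+4+5+7+8+12+17 = 56.

56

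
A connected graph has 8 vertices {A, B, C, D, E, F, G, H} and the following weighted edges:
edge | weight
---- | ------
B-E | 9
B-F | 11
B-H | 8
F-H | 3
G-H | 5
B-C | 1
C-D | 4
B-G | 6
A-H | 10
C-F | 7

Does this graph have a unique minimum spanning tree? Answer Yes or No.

Yes

Kruskal: consider edges lightest-first.
B-C (1): add — endpoints in different components.
F-H (3): add — endpoints in different components.
C-D (4): add — endpoints in different components.
G-H (5): add — endpoints in different components.
B-G (6): add — endpoints in different components.
C-F (7): skip — C and F already connected.
B-H (8): skip — B and H already connected.
B-E (9): add — endpoints in different components.
A-H (10): add — endpoints in different components.
Every non-tree edge has weight strictly greater than the heaviest edge on the tree path between its endpoints, so the MST is unique.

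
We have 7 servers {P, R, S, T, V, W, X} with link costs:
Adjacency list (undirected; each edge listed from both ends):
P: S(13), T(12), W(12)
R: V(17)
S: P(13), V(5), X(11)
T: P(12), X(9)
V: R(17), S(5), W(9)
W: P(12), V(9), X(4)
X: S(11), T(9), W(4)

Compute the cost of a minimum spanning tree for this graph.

56

Prim, starting at R.
Step 1: frontier [R–V 17] → take R–V (17); add V.
Step 2: frontier [S–V 5, V–W 9] → take S–V (5); add S.
Step 3: frontier [S–X 11, P–S 13, V–W 9] → take V–W (9); add W.
Step 4: frontier [S–X 11, P–S 13, W–X 4, P–W 12] → take W–X (4); add X.
Step 5: frontier [P–S 13, P–W 12, T–X 9] → take T–X (9); add T.
Step 6: frontier [P–S 13, P–T 12, P–W 12] → take P–T (12); add P.
MST edges: R–V, S–V, V–W, W–X, T–X, P–T; total weight 17+5+9+4+9+12 = 56.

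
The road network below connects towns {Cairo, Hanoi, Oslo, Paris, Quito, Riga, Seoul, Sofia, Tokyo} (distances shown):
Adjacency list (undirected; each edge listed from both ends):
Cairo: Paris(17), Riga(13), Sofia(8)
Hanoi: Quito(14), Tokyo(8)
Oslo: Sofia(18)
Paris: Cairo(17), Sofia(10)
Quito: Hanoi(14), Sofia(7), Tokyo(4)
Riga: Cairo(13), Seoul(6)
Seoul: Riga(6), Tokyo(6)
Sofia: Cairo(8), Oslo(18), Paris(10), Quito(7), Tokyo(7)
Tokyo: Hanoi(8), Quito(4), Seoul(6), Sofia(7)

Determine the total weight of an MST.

67

Grow the tree from Quito using Prim:
Step 1: cheapest edge leaving the tree is Quito-Tokyo (4); add Tokyo.
Step 2: cheapest edge leaving the tree is Seoul-Tokyo (6); add Seoul.
Step 3: cheapest edge leaving the tree is Riga-Seoul (6); add Riga.
Step 4: cheapest edge leaving the tree is Quito-Sofia (7); add Sofia.
Step 5: cheapest edge leaving the tree is Cairo-Sofia (8); add Cairo.
Step 6: cheapest edge leaving the tree is Hanoi-Tokyo (8); add Hanoi.
Step 7: cheapest edge leaving the tree is Paris-Sofia (10); add Paris.
Step 8: cheapest edge leaving the tree is Oslo-Sofia (18); add Oslo.
MST edges: Quito-Tokyo, Seoul-Tokyo, Riga-Seoul, Quito-Sofia, Cairo-Sofia, Hanoi-Tokyo, Paris-Sofia, Oslo-Sofia; total weight 4+6+6+7+8+8+10+18 = 67.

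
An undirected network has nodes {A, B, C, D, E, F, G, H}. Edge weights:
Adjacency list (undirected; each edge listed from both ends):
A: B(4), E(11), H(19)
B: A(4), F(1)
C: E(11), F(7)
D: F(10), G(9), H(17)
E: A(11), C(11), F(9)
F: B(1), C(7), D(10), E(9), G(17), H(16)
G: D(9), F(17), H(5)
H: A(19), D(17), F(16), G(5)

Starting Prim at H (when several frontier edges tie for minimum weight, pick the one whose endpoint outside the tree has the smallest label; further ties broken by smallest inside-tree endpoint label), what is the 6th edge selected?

Prim's algorithm from H:
Step 1: cheapest edge leaving the tree is G—H (5); add G.
Step 2: cheapest edge leaving the tree is D—G (9); add D.
Step 3: cheapest edge leaving the tree is D—F (10); add F.
Step 4: cheapest edge leaving the tree is B—F (1); add B.
Step 5: cheapest edge leaving the tree is A—B (4); add A.
Step 6: cheapest edge leaving the tree is C—F (7); add C.
Step 7: cheapest edge leaving the tree is E—F (9); add E.
The 6th edge added is C—F.

C-F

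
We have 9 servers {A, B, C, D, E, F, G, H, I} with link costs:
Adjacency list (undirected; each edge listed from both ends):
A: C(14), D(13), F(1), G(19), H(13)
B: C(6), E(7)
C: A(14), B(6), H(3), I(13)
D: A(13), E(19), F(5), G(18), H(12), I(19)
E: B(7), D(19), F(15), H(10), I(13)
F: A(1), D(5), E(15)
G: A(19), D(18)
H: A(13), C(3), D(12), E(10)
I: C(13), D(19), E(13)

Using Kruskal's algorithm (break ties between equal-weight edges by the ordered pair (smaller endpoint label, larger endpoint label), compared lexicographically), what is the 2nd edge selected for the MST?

C-H

Kruskal's algorithm — process edges by increasing weight (ties by edge label):
A-F (1): add — endpoints in different components.
C-H (3): add — endpoints in different components.
D-F (5): add — endpoints in different components.
B-C (6): add — endpoints in different components.
B-E (7): add — endpoints in different components.
E-H (10): skip — E and H already connected.
D-H (12): add — endpoints in different components.
A-D (13): skip — A and D already connected.
A-H (13): skip — A and H already connected.
C-I (13): add — endpoints in different components.
E-I (13): skip — E and I already connected.
A-C (14): skip — A and C already connected.
E-F (15): skip — E and F already connected.
D-G (18): add — endpoints in different components.
The 2nd edge added is C-H.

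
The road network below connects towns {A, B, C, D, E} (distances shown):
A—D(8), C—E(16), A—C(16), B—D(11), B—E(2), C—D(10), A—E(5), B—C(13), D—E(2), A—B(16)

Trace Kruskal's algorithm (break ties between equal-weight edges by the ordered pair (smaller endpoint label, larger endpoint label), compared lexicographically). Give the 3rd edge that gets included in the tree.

Kruskal: consider edges lightest-first.
B—E (2): add. Components now {A} {B,E} {C} {D}
D—E (2): add. Components now {A} {B,D,E} {C}
A—E (5): add. Components now {A,B,D,E} {C}
A—D (8): skip — A and D already connected.
C—D (10): add. Components now {A,B,C,D,E}
The 3rd edge added is A—E.

A-E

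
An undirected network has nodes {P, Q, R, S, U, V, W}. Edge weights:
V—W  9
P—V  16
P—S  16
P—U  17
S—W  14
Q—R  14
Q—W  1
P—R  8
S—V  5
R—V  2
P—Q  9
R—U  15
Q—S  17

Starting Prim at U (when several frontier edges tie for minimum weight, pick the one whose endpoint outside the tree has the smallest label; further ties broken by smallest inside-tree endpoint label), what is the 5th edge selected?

P-Q

Prim's algorithm from U:
Step 1: frontier [R—U 15, P—U 17] → take R—U (15); add R.
Step 2: frontier [R—V 2, P—R 8, Q—R 14, P—U 17] → take R—V (2); add V.
Step 3: frontier [P—R 8, Q—R 14, P—U 17, S—V 5, V—W 9, P—V 16] → take S—V (5); add S.
Step 4: frontier [P—R 8, Q—R 14, S—W 14, P—S 16, Q—S 17, P—U 17, V—W 9, P—V 16] → take P—R (8); add P.
Step 5: frontier [P—Q 9, Q—R 14, S—W 14, Q—S 17, V—W 9] → take P—Q (9); add Q.
Step 6: frontier [Q—W 1, S—W 14, V—W 9] → take Q—W (1); add W.
The 5th edge added is P—Q.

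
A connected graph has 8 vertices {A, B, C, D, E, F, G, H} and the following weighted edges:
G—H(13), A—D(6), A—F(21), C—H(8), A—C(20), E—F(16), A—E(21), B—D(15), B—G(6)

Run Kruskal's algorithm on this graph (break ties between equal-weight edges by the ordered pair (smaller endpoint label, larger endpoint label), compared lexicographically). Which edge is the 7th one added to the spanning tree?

Kruskal's algorithm — process edges by increasing weight (ties by edge label):
A—D (6): add — endpoints in different components.
B—G (6): add — endpoints in different components.
C—H (8): add — endpoints in different components.
G—H (13): add — endpoints in different components.
B—D (15): add — endpoints in different components.
E—F (16): add — endpoints in different components.
A—C (20): skip — A and C already connected.
A—E (21): add — endpoints in different components.
The 7th edge added is A—E.

A-E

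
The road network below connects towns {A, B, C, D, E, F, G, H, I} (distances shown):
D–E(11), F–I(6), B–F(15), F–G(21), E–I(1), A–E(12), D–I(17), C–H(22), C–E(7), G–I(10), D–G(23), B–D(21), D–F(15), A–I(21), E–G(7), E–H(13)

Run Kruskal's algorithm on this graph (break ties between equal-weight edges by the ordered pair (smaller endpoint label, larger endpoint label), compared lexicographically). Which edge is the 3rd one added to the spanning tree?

C-E

Kruskal's algorithm — process edges by increasing weight (ties by edge label):
E–I (1): add — endpoints in different components.
F–I (6): add — endpoints in different components.
C–E (7): add — endpoints in different components.
E–G (7): add — endpoints in different components.
G–I (10): skip — G and I already connected.
D–E (11): add — endpoints in different components.
A–E (12): add — endpoints in different components.
E–H (13): add — endpoints in different components.
B–F (15): add — endpoints in different components.
The 3rd edge added is C–E.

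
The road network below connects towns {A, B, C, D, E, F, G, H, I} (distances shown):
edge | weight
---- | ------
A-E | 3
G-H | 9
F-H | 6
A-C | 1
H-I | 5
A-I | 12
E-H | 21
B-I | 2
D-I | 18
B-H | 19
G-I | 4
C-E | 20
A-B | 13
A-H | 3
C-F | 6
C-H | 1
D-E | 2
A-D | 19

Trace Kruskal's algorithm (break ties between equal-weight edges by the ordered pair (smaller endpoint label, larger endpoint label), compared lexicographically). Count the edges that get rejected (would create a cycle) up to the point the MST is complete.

Kruskal's algorithm — process edges by increasing weight (ties by edge label):
A-C (1): add — endpoints in different components.
C-H (1): add — endpoints in different components.
B-I (2): add — endpoints in different components.
D-E (2): add — endpoints in different components.
A-E (3): add — endpoints in different components.
A-H (3): skip — A and H already connected.
G-I (4): add — endpoints in different components.
H-I (5): add — endpoints in different components.
C-F (6): add — endpoints in different components.
Edges rejected before the tree was complete: 1.

1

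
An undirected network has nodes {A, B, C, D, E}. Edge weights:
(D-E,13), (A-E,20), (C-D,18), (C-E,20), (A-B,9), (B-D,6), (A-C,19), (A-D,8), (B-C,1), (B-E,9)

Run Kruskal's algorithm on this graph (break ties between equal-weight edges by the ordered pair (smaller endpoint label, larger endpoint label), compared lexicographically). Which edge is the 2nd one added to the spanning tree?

B-D

Kruskal's algorithm — process edges by increasing weight (ties by edge label):
B-C (1): add. Components now {A} {B,C} {D} {E}
B-D (6): add. Components now {A} {B,C,D} {E}
A-D (8): add. Components now {A,B,C,D} {E}
A-B (9): skip — A and B already connected.
B-E (9): add. Components now {A,B,C,D,E}
The 2nd edge added is B-D.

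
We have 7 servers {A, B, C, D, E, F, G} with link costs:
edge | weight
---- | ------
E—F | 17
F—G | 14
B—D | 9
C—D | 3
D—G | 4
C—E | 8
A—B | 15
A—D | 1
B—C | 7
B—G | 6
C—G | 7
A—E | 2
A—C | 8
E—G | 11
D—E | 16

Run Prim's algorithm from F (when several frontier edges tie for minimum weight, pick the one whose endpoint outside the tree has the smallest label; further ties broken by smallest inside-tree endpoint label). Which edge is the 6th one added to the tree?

Prim, starting at F.
Step 1: cheapest edge leaving the tree is F—G (14); add G.
Step 2: cheapest edge leaving the tree is D—G (4); add D.
Step 3: cheapest edge leaving the tree is A—D (1); add A.
Step 4: cheapest edge leaving the tree is A—E (2); add E.
Step 5: cheapest edge leaving the tree is C—D (3); add C.
Step 6: cheapest edge leaving the tree is B—G (6); add B.
The 6th edge added is B—G.

B-G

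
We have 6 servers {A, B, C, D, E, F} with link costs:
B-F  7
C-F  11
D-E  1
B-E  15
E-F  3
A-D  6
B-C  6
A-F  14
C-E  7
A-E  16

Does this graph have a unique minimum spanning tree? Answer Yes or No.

Kruskal's algorithm — process edges by increasing weight (ties by edge label):
D-E (1): add. Components now {A} {B} {C} {D,E} {F}
E-F (3): add. Components now {A} {B} {C} {D,E,F}
A-D (6): add. Components now {A,D,E,F} {B} {C}
B-C (6): add. Components now {A,D,E,F} {B,C}
B-F (7): add. Components now {A,B,C,D,E,F}
Non-tree edge C-E has weight 7, equal to the heaviest edge on its tree cycle — swapping gives another MST of the same weight. Not unique.

No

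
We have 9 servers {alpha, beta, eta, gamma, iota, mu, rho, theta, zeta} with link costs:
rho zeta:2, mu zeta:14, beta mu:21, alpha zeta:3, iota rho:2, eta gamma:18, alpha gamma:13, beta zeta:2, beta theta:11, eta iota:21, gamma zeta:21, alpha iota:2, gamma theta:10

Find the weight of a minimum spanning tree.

Kruskal's algorithm — process edges by increasing weight (ties by edge label):
alpha iota (2): add — endpoints in different components.
beta zeta (2): add — endpoints in different components.
iota rho (2): add — endpoints in different components.
rho zeta (2): add — endpoints in different components.
alpha zeta (3): skip — alpha and zeta already connected.
gamma theta (10): add — endpoints in different components.
beta theta (11): add — endpoints in different components.
alpha gamma (13): skip — alpha and gamma already connected.
mu zeta (14): add — endpoints in different components.
eta gamma (18): add — endpoints in different components.
MST edges: alpha iota, beta zeta, iota rho, rho zeta, gamma theta, beta theta, mu zeta, eta gamma; total weight 2+2+2+2+10+11+14+18 = 61.

61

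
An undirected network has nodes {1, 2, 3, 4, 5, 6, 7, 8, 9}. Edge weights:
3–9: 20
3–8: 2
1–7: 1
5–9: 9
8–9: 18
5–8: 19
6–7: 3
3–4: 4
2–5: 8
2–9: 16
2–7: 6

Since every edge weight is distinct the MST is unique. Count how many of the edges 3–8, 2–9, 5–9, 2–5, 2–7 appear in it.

4

Kruskal: consider edges lightest-first.
1–7 (1): add — endpoints in different components.
3–8 (2): add — endpoints in different components.
6–7 (3): add — endpoints in different components.
3–4 (4): add — endpoints in different components.
2–7 (6): add — endpoints in different components.
2–5 (8): add — endpoints in different components.
5–9 (9): add — endpoints in different components.
2–9 (16): skip — 2 and 9 already connected.
8–9 (18): add — endpoints in different components.
MST edge set: {1–7, 3–8, 6–7, 3–4, 2–7, 2–5, 5–9, 8–9}.
Of the listed edges, {3–8, 5–9, 2–5, 2–7} are in the MST → 4.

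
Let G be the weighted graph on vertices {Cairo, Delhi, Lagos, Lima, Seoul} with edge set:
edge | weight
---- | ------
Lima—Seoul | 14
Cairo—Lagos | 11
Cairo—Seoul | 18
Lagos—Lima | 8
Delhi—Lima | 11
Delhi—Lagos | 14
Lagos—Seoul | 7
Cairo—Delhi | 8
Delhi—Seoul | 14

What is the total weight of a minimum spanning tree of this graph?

Prim, starting at Seoul.
Step 1: frontier [Lagos—Seoul 7, Delhi—Seoul 14, Lima—Seoul 14, Cairo—Seoul 18] → take Lagos—Seoul (7); add Lagos.
Step 2: frontier [Lagos—Lima 8, Cairo—Lagos 11, Delhi—Lagos 14, Delhi—Seoul 14, Lima—Seoul 14, Cairo—Seoul 18] → take Lagos—Lima (8); add Lima.
Step 3: frontier [Cairo—Lagos 11, Delhi—Lagos 14, Delhi—Lima 11, Delhi—Seoul 14, Cairo—Seoul 18] → take Cairo—Lagos (11); add Cairo.
Step 4: frontier [Cairo—Delhi 8, Delhi—Lagos 14, Delhi—Lima 11, Delhi—Seoul 14] → take Cairo—Delhi (8); add Delhi.
MST edges: Lagos—Seoul, Lagos—Lima, Cairo—Lagos, Cairo—Delhi; total weight 7+8+11+8 = 34.

34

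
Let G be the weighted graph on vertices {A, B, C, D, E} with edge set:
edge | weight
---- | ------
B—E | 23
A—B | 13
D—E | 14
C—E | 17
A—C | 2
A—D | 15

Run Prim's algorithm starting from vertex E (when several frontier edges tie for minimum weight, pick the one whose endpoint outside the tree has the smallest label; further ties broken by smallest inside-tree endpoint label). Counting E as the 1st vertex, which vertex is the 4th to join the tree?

C

Prim's algorithm from E:
Step 1: cheapest edge leaving the tree is D—E (14); add D.
Step 2: cheapest edge leaving the tree is A—D (15); add A.
Step 3: cheapest edge leaving the tree is A—C (2); add C.
Step 4: cheapest edge leaving the tree is A—B (13); add B.
Vertex order: E, D, A, C, B. The 4th vertex is C.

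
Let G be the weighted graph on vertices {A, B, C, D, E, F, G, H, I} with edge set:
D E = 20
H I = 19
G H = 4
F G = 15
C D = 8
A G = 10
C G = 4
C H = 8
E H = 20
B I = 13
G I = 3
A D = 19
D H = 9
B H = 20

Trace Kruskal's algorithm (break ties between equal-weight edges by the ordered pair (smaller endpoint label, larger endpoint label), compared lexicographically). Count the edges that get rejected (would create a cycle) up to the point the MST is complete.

5

Sort edges by weight, then run Kruskal:
G I (3): add — endpoints in different components.
C G (4): add — endpoints in different components.
G H (4): add — endpoints in different components.
C D (8): add — endpoints in different components.
C H (8): skip — C and H already connected.
D H (9): skip — D and H already connected.
A G (10): add — endpoints in different components.
B I (13): add — endpoints in different components.
F G (15): add — endpoints in different components.
A D (19): skip — A and D already connected.
H I (19): skip — H and I already connected.
B H (20): skip — B and H already connected.
D E (20): add — endpoints in different components.
Edges rejected before the tree was complete: 5.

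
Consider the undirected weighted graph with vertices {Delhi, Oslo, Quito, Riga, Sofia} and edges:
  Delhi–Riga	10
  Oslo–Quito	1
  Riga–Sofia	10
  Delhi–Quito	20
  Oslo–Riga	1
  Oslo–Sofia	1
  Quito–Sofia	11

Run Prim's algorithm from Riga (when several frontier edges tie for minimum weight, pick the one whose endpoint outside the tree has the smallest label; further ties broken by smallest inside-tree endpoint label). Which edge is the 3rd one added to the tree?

Oslo-Sofia

Grow the tree from Riga using Prim:
Step 1: frontier [Oslo–Riga 1, Delhi–Riga 10, Riga–Sofia 10] → take Oslo–Riga (1); add Oslo.
Step 2: frontier [Oslo–Quito 1, Oslo–Sofia 1, Delhi–Riga 10, Riga–Sofia 10] → take Oslo–Quito (1); add Quito.
Step 3: frontier [Oslo–Sofia 1, Quito–Sofia 11, Delhi–Quito 20, Delhi–Riga 10, Riga–Sofia 10] → take Oslo–Sofia (1); add Sofia.
Step 4: frontier [Delhi–Quito 20, Delhi–Riga 10] → take Delhi–Riga (10); add Delhi.
The 3rd edge added is Oslo–Sofia.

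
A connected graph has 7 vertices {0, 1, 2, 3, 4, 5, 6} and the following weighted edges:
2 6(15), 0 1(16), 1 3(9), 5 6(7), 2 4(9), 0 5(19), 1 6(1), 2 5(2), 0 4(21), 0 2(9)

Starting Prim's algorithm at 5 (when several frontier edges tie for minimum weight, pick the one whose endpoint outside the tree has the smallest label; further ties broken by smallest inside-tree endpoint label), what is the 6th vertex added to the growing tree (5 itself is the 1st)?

Grow the tree from 5 using Prim:
Step 1: cheapest edge leaving the tree is 2 5 (2); add 2.
Step 2: cheapest edge leaving the tree is 5 6 (7); add 6.
Step 3: cheapest edge leaving the tree is 1 6 (1); add 1.
Step 4: cheapest edge leaving the tree is 0 2 (9); add 0.
Step 5: cheapest edge leaving the tree is 1 3 (9); add 3.
Step 6: cheapest edge leaving the tree is 2 4 (9); add 4.
Vertex order: 5, 2, 6, 1, 0, 3, 4. The 6th vertex is 3.

3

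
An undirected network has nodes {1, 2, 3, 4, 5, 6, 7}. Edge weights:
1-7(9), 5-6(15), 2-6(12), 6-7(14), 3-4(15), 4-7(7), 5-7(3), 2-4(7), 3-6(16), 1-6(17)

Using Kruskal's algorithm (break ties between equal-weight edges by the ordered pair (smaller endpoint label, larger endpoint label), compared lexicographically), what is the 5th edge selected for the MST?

Kruskal: consider edges lightest-first.
5-7 (3): add — endpoints in different components.
2-4 (7): add — endpoints in different components.
4-7 (7): add — endpoints in different components.
1-7 (9): add — endpoints in different components.
2-6 (12): add — endpoints in different components.
6-7 (14): skip — 6 and 7 already connected.
3-4 (15): add — endpoints in different components.
The 5th edge added is 2-6.

2-6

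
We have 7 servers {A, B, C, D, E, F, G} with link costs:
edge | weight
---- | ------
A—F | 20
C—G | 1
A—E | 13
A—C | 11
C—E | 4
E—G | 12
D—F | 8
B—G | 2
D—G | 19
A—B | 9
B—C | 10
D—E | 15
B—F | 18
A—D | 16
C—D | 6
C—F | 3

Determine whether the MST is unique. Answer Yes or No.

Yes

Sort edges by weight, then run Kruskal:
C—G (1): add — endpoints in different components.
B—G (2): add — endpoints in different components.
C—F (3): add — endpoints in different components.
C—E (4): add — endpoints in different components.
C—D (6): add — endpoints in different components.
D—F (8): skip — D and F already connected.
A—B (9): add — endpoints in different components.
Every non-tree edge has weight strictly greater than the heaviest edge on the tree path between its endpoints, so the MST is unique.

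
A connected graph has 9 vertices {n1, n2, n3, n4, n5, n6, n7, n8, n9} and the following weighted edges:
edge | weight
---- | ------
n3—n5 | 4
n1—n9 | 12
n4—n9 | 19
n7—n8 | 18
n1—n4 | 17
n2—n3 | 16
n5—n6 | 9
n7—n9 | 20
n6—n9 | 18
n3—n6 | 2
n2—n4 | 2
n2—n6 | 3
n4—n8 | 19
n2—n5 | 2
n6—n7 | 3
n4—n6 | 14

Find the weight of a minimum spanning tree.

Sort edges by weight, then run Kruskal:
n2—n4 (2): add — endpoints in different components.
n2—n5 (2): add — endpoints in different components.
n3—n6 (2): add — endpoints in different components.
n2—n6 (3): add — endpoints in different components.
n6—n7 (3): add — endpoints in different components.
n3—n5 (4): skip — n5 and n3 already connected.
n5—n6 (9): skip — n6 and n5 already connected.
n1—n9 (12): add — endpoints in different components.
n4—n6 (14): skip — n6 and n4 already connected.
n2—n3 (16): skip — n3 and n2 already connected.
n1—n4 (17): add — endpoints in different components.
n6—n9 (18): skip — n9 and n6 already connected.
n7—n8 (18): add — endpoints in different components.
MST edges: n2—n4, n2—n5, n3—n6, n2—n6, n6—n7, n1—n9, n1—n4, n7—n8; total weight 2+2+2+3+3+12+17+18 = 59.

59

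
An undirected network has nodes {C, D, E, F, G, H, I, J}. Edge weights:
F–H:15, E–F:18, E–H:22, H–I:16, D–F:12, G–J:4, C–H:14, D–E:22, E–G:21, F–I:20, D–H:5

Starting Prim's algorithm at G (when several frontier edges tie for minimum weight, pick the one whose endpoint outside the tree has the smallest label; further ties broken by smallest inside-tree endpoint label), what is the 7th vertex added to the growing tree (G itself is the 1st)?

C

Prim's algorithm from G:
Step 1: cheapest edge leaving the tree is G–J (4); add J.
Step 2: cheapest edge leaving the tree is E–G (21); add E.
Step 3: cheapest edge leaving the tree is E–F (18); add F.
Step 4: cheapest edge leaving the tree is D–F (12); add D.
Step 5: cheapest edge leaving the tree is D–H (5); add H.
Step 6: cheapest edge leaving the tree is C–H (14); add C.
Step 7: cheapest edge leaving the tree is H–I (16); add I.
Vertex order: G, J, E, F, D, H, C, I. The 7th vertex is C.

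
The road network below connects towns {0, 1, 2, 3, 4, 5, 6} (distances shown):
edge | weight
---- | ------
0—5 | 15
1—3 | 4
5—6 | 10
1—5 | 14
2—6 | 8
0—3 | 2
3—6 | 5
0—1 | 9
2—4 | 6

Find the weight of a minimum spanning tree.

35

Grow the tree from 0 using Prim:
Step 1: cheapest edge leaving the tree is 0—3 (2); add 3.
Step 2: cheapest edge leaving the tree is 1—3 (4); add 1.
Step 3: cheapest edge leaving the tree is 3—6 (5); add 6.
Step 4: cheapest edge leaving the tree is 2—6 (8); add 2.
Step 5: cheapest edge leaving the tree is 2—4 (6); add 4.
Step 6: cheapest edge leaving the tree is 5—6 (10); add 5.
MST edges: 0—3, 1—3, 3—6, 2—6, 2—4, 5—6; total weight 2+4+5+8+6+10 = 35.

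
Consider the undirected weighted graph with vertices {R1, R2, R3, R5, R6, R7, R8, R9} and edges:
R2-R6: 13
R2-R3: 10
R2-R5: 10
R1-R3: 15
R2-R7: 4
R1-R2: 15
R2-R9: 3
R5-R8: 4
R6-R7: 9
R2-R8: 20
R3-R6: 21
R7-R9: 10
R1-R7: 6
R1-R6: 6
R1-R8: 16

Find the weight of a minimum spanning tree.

43

Prim, starting at R6.
Step 1: cheapest edge leaving the tree is R1-R6 (6); add R1.
Step 2: cheapest edge leaving the tree is R1-R7 (6); add R7.
Step 3: cheapest edge leaving the tree is R2-R7 (4); add R2.
Step 4: cheapest edge leaving the tree is R2-R9 (3); add R9.
Step 5: cheapest edge leaving the tree is R2-R3 (10); add R3.
Step 6: cheapest edge leaving the tree is R2-R5 (10); add R5.
Step 7: cheapest edge leaving the tree is R5-R8 (4); add R8.
MST edges: R1-R6, R1-R7, R2-R7, R2-R9, R2-R3, R2-R5, R5-R8; total weight 6+6+4+3+10+10+4 = 43.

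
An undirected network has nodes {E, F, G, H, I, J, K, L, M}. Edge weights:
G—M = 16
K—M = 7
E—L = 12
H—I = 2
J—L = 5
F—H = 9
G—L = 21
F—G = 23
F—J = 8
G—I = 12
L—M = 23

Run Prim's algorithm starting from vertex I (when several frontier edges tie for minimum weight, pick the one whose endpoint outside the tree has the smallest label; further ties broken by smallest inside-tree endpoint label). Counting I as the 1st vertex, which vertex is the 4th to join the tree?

J

Prim's algorithm from I:
Step 1: cheapest edge leaving the tree is H—I (2); add H.
Step 2: cheapest edge leaving the tree is F—H (9); add F.
Step 3: cheapest edge leaving the tree is F—J (8); add J.
Step 4: cheapest edge leaving the tree is J—L (5); add L.
Step 5: cheapest edge leaving the tree is E—L (12); add E.
Step 6: cheapest edge leaving the tree is G—I (12); add G.
Step 7: cheapest edge leaving the tree is G—M (16); add M.
Step 8: cheapest edge leaving the tree is K—M (7); add K.
Vertex order: I, H, F, J, L, E, G, M, K. The 4th vertex is J.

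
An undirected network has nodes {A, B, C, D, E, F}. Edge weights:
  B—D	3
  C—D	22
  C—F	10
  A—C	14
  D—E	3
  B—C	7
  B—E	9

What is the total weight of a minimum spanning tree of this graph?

Kruskal: consider edges lightest-first.
B—D (3): add. Components now {A} {B,D} {C} {E} {F}
D—E (3): add. Components now {A} {B,D,E} {C} {F}
B—C (7): add. Components now {A} {B,C,D,E} {F}
B—E (9): skip — B and E already connected.
C—F (10): add. Components now {A} {B,C,D,E,F}
A—C (14): add. Components now {A,B,C,D,E,F}
MST edges: B—D, D—E, B—C, C—F, A—C; total weight 3+3+7+10+14 = 37.

37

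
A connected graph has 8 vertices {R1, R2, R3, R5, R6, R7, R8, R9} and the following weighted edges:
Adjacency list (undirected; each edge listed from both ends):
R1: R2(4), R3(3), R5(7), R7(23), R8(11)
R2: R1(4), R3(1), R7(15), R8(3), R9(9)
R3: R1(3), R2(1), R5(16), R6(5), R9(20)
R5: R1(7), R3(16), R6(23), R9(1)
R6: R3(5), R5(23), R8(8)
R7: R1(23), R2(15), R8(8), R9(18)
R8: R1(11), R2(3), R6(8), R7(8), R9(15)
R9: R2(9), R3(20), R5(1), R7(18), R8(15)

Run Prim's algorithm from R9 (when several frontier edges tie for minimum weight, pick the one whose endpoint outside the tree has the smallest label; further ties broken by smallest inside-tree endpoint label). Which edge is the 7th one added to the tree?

Prim's algorithm from R9:
Step 1: cheapest edge leaving the tree is R5–R9 (1); add R5.
Step 2: cheapest edge leaving the tree is R1–R5 (7); add R1.
Step 3: cheapest edge leaving the tree is R1–R3 (3); add R3.
Step 4: cheapest edge leaving the tree is R2–R3 (1); add R2.
Step 5: cheapest edge leaving the tree is R2–R8 (3); add R8.
Step 6: cheapest edge leaving the tree is R3–R6 (5); add R6.
Step 7: cheapest edge leaving the tree is R7–R8 (8); add R7.
The 7th edge added is R7–R8.

R7-R8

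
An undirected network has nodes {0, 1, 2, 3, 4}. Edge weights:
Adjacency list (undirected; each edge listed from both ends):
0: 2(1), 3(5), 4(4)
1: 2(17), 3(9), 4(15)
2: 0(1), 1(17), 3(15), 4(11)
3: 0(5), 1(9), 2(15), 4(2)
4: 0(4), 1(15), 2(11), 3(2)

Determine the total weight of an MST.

16

Prim, starting at 4.
Step 1: cheapest edge leaving the tree is 3—4 (2); add 3.
Step 2: cheapest edge leaving the tree is 0—4 (4); add 0.
Step 3: cheapest edge leaving the tree is 0—2 (1); add 2.
Step 4: cheapest edge leaving the tree is 1—3 (9); add 1.
MST edges: 3—4, 0—4, 0—2, 1—3; total weight 2+4+1+9 = 16.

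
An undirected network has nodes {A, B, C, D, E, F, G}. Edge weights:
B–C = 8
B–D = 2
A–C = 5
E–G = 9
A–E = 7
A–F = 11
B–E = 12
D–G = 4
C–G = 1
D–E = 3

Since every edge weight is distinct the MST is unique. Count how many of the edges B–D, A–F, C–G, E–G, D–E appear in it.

Sort edges by weight, then run Kruskal:
C–G (1): add. Components now {A} {B} {C,G} {D} {E} {F}
B–D (2): add. Components now {A} {B,D} {C,G} {E} {F}
D–E (3): add. Components now {A} {B,D,E} {C,G} {F}
D–G (4): add. Components now {A} {B,C,D,E,G} {F}
A–C (5): add. Components now {A,B,C,D,E,G} {F}
A–E (7): skip — A and E already connected.
B–C (8): skip — B and C already connected.
E–G (9): skip — E and G already connected.
A–F (11): add. Components now {A,B,C,D,E,F,G}
MST edge set: {C–G, B–D, D–E, D–G, A–C, A–F}.
Of the listed edges, {B–D, A–F, C–G, D–E} are in the MST → 4.

4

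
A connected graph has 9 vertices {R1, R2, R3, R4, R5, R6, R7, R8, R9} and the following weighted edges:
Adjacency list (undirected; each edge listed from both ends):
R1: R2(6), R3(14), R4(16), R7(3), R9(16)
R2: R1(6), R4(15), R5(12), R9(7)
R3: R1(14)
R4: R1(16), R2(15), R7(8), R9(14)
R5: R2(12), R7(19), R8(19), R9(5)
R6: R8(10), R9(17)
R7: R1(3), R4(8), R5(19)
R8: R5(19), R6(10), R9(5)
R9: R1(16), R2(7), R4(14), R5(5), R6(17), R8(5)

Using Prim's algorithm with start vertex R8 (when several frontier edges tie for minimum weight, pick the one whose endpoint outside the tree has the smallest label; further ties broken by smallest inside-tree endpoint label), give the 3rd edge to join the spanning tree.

Prim's algorithm from R8:
Step 1: cheapest edge leaving the tree is R8–R9 (5); add R9.
Step 2: cheapest edge leaving the tree is R5–R9 (5); add R5.
Step 3: cheapest edge leaving the tree is R2–R9 (7); add R2.
Step 4: cheapest edge leaving the tree is R1–R2 (6); add R1.
Step 5: cheapest edge leaving the tree is R1–R7 (3); add R7.
Step 6: cheapest edge leaving the tree is R4–R7 (8); add R4.
Step 7: cheapest edge leaving the tree is R6–R8 (10); add R6.
Step 8: cheapest edge leaving the tree is R1–R3 (14); add R3.
The 3rd edge added is R2–R9.

R2-R9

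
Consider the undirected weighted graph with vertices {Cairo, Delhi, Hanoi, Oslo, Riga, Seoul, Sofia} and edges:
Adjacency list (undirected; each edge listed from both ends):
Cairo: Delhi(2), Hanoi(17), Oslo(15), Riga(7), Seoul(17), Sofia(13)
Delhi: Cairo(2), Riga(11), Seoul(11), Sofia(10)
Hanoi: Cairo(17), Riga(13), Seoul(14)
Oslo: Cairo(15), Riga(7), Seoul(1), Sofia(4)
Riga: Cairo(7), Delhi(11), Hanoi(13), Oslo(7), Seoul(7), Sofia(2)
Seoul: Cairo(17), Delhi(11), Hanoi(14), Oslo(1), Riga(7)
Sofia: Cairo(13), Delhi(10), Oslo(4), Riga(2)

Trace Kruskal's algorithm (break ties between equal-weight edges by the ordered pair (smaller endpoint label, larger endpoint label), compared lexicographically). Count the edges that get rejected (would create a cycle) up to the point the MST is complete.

6

Kruskal's algorithm — process edges by increasing weight (ties by edge label):
Oslo-Seoul (1): add. Components now {Oslo,Seoul} {Hanoi} {Delhi} {Cairo} {Riga} {Sofia}
Cairo-Delhi (2): add. Components now {Oslo,Seoul} {Hanoi} {Cairo,Delhi} {Riga} {Sofia}
Riga-Sofia (2): add. Components now {Oslo,Seoul} {Hanoi} {Cairo,Delhi} {Riga,Sofia}
Oslo-Sofia (4): add. Components now {Oslo,Riga,Seoul,Sofia} {Hanoi} {Cairo,Delhi}
Cairo-Riga (7): add. Components now {Cairo,Delhi,Oslo,Riga,Seoul,Sofia} {Hanoi}
Oslo-Riga (7): skip — Oslo and Riga already connected.
Riga-Seoul (7): skip — Seoul and Riga already connected.
Delhi-Sofia (10): skip — Delhi and Sofia already connected.
Delhi-Riga (11): skip — Delhi and Riga already connected.
Delhi-Seoul (11): skip — Seoul and Delhi already connected.
Cairo-Sofia (13): skip — Cairo and Sofia already connected.
Hanoi-Riga (13): add. Components now {Cairo,Delhi,Hanoi,Oslo,Riga,Seoul,Sofia}
Edges rejected before the tree was complete: 6.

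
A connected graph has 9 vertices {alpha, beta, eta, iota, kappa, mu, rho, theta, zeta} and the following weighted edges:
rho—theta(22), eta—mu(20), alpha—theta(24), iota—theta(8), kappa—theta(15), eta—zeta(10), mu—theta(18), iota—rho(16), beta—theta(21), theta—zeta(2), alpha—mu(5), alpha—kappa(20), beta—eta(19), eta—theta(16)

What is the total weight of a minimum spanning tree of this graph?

93

Sort edges by weight, then run Kruskal:
theta—zeta (2): add — endpoints in different components.
alpha—mu (5): add — endpoints in different components.
iota—theta (8): add — endpoints in different components.
eta—zeta (10): add — endpoints in different components.
kappa—theta (15): add — endpoints in different components.
eta—theta (16): skip — eta and theta already connected.
iota—rho (16): add — endpoints in different components.
mu—theta (18): add — endpoints in different components.
beta—eta (19): add — endpoints in different components.
MST edges: theta—zeta, alpha—mu, iota—theta, eta—zeta, kappa—theta, iota—rho, mu—theta, beta—eta; total weight 2+5+8+10+15+16+18+19 = 93.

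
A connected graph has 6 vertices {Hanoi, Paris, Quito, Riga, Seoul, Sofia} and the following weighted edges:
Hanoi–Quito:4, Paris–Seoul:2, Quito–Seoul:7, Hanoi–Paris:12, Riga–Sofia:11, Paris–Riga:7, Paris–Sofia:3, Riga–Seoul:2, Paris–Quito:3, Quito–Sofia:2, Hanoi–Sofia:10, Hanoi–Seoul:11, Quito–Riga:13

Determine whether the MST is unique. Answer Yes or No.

Kruskal: consider edges lightest-first.
Paris–Seoul (2): add. Components now {Paris,Seoul} {Quito} {Sofia} {Hanoi} {Riga}
Quito–Sofia (2): add. Components now {Paris,Seoul} {Quito,Sofia} {Hanoi} {Riga}
Riga–Seoul (2): add. Components now {Paris,Riga,Seoul} {Quito,Sofia} {Hanoi}
Paris–Quito (3): add. Components now {Paris,Quito,Riga,Seoul,Sofia} {Hanoi}
Paris–Sofia (3): skip — Sofia and Paris already connected.
Hanoi–Quito (4): add. Components now {Hanoi,Paris,Quito,Riga,Seoul,Sofia}
Non-tree edge Paris–Sofia has weight 3, equal to the heaviest edge on its tree cycle — swapping gives another MST of the same weight. Not unique.

No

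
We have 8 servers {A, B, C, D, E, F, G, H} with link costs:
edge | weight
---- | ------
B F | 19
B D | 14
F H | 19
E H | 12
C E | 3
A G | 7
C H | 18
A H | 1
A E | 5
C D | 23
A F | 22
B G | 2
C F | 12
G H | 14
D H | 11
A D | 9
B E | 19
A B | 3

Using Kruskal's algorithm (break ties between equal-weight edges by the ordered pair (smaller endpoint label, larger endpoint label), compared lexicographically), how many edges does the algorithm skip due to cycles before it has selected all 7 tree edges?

2

Kruskal: consider edges lightest-first.
A H (1): add — endpoints in different components.
B G (2): add — endpoints in different components.
A B (3): add — endpoints in different components.
C E (3): add — endpoints in different components.
A E (5): add — endpoints in different components.
A G (7): skip — A and G already connected.
A D (9): add — endpoints in different components.
D H (11): skip — D and H already connected.
C F (12): add — endpoints in different components.
Edges rejected before the tree was complete: 2.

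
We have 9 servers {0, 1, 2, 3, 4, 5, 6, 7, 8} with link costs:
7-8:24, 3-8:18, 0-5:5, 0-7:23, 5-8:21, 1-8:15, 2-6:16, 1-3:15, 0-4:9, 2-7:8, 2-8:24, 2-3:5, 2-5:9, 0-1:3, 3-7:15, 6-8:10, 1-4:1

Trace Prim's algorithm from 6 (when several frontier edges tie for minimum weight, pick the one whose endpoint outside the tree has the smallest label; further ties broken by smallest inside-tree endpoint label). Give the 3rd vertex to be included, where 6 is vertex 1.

1

Grow the tree from 6 using Prim:
Step 1: cheapest edge leaving the tree is 6-8 (10); add 8.
Step 2: cheapest edge leaving the tree is 1-8 (15); add 1.
Step 3: cheapest edge leaving the tree is 1-4 (1); add 4.
Step 4: cheapest edge leaving the tree is 0-1 (3); add 0.
Step 5: cheapest edge leaving the tree is 0-5 (5); add 5.
Step 6: cheapest edge leaving the tree is 2-5 (9); add 2.
Step 7: cheapest edge leaving the tree is 2-3 (5); add 3.
Step 8: cheapest edge leaving the tree is 2-7 (8); add 7.
Vertex order: 6, 8, 1, 4, 0, 5, 2, 3, 7. The 3rd vertex is 1.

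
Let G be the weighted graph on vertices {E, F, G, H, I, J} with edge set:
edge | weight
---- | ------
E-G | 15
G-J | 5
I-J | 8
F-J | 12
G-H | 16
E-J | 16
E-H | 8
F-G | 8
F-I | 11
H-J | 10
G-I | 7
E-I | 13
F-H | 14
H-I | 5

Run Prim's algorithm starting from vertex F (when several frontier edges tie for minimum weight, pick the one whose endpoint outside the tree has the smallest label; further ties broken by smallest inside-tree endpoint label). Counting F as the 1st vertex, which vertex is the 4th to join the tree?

Grow the tree from F using Prim:
Step 1: cheapest edge leaving the tree is F-G (8); add G.
Step 2: cheapest edge leaving the tree is G-J (5); add J.
Step 3: cheapest edge leaving the tree is G-I (7); add I.
Step 4: cheapest edge leaving the tree is H-I (5); add H.
Step 5: cheapest edge leaving the tree is E-H (8); add E.
Vertex order: F, G, J, I, H, E. The 4th vertex is I.

I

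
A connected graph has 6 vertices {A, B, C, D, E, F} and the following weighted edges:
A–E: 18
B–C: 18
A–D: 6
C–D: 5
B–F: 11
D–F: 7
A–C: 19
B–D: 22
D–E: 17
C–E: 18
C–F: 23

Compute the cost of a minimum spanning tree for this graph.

Kruskal: consider edges lightest-first.
C–D (5): add — endpoints in different components.
A–D (6): add — endpoints in different components.
D–F (7): add — endpoints in different components.
B–F (11): add — endpoints in different components.
D–E (17): add — endpoints in different components.
MST edges: C–D, A–D, D–F, B–F, D–E; total weight 5+6+7+11+17 = 46.

46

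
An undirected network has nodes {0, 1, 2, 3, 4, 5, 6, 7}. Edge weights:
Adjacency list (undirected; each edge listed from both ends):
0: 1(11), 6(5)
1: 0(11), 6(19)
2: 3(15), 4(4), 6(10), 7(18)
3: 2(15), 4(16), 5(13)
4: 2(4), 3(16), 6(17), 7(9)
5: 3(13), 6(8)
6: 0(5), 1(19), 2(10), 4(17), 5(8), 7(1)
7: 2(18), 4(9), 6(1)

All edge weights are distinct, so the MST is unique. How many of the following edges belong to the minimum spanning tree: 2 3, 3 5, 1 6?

Sort edges by weight, then run Kruskal:
6 7 (1): add — endpoints in different components.
2 4 (4): add — endpoints in different components.
0 6 (5): add — endpoints in different components.
5 6 (8): add — endpoints in different components.
4 7 (9): add — endpoints in different components.
2 6 (10): skip — 2 and 6 already connected.
0 1 (11): add — endpoints in different components.
3 5 (13): add — endpoints in different components.
MST edge set: {6 7, 2 4, 0 6, 5 6, 4 7, 0 1, 3 5}.
Of the listed edges, {3 5} are in the MST → 1.

1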